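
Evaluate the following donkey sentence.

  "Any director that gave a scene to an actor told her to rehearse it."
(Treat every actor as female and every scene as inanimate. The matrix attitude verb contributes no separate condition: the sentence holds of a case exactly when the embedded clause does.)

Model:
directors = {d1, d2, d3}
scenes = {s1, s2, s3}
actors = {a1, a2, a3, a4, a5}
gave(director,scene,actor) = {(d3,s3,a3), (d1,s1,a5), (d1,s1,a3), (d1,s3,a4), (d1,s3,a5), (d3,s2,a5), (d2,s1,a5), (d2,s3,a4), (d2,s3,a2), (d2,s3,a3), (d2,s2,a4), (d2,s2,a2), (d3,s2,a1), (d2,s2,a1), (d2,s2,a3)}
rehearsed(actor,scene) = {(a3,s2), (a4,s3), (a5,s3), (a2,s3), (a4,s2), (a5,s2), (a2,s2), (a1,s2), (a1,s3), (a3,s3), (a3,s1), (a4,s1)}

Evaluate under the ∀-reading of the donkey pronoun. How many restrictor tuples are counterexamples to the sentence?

2

"her" takes "an actor" as antecedent and "it" takes "a scene"; both are donkey pronouns co-varying with the restrictor.
Strong reading: for every (d,s,a) with gave(d,s,a), rehearsed(a,s).
Restrictor triples: (d1,s1,a3)→rehearsed(a3,s1) ✓  (d1,s1,a5)→rehearsed(a5,s1) ✗  (d1,s3,a4)→rehearsed(a4,s3) ✓  (d1,s3,a5)→rehearsed(a5,s3) ✓  (d2,s1,a5)→rehearsed(a5,s1) ✗  (d2,s2,a1)→rehearsed(a1,s2) ✓  (d2,s2,a2)→rehearsed(a2,s2) ✓  (d2,s2,a3)→rehearsed(a3,s2) ✓  (d2,s2,a4)→rehearsed(a4,s2) ✓  (d2,s3,a2)→rehearsed(a2,s3) ✓  (d2,s3,a3)→rehearsed(a3,s3) ✓  (d2,s3,a4)→rehearsed(a4,s3) ✓  (d3,s2,a1)→rehearsed(a1,s2) ✓  (d3,s2,a5)→rehearsed(a5,s2) ✓  (d3,s3,a3)→rehearsed(a3,s3) ✓
Counterexamples (restrictor triples failing the scope): 2.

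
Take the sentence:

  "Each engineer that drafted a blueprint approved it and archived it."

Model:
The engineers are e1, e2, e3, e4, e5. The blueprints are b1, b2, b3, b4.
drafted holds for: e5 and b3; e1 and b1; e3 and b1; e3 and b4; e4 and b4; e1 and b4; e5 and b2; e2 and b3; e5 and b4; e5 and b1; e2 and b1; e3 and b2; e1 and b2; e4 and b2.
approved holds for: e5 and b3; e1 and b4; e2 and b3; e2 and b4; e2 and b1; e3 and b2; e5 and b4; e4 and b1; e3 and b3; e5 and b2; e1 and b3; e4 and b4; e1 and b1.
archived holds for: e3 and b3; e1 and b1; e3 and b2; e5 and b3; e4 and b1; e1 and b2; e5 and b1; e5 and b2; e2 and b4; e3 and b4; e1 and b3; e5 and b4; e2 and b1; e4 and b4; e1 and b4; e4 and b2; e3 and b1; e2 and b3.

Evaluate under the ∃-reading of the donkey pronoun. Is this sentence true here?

True

"it" takes "a blueprint" as antecedent — a donkey pronoun bound across the clause boundary.
Weak reading: every engineer e with some drafted-blueprint has at least one drafted-blueprint b such that approved(e,b) ∧ archived(e,b).
Per engineer: e1:✓  e2:✓  e3:✓  e4:✓  e5:✓
Every engineer in the restrictor has a witness.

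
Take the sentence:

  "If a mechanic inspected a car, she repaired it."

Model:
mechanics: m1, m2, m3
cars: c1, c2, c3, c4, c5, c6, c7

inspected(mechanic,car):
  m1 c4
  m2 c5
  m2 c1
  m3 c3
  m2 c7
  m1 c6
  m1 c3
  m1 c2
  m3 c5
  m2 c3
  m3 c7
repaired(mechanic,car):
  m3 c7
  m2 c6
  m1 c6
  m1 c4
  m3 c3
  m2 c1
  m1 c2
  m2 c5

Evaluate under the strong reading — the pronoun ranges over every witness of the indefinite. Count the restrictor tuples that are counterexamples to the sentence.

4

"it" takes "a car" as antecedent — a donkey pronoun bound across the clause boundary.
Strong reading: for every (m,c) with inspected(m,c), repaired(m,c).
Restrictor pairs: (m1,c2) ✓  (m1,c3) ✗  (m1,c4) ✓  (m1,c6) ✓  (m2,c1) ✓  (m2,c3) ✗  (m2,c5) ✓  (m2,c7) ✗  (m3,c3) ✓  (m3,c5) ✗  (m3,c7) ✓
Counterexamples (restrictor pairs failing the scope): 4.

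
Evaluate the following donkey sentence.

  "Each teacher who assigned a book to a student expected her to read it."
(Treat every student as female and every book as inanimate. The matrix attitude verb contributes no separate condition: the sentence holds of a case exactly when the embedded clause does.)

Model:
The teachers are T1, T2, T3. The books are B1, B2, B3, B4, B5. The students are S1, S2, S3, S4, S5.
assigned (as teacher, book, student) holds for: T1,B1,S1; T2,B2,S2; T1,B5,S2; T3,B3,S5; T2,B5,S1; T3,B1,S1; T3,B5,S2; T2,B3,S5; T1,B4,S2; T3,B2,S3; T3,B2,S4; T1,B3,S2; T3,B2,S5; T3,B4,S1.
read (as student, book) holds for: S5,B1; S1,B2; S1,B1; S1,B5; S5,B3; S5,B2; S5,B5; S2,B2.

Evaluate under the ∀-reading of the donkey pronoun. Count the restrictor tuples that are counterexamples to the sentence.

7

"her" takes "a student" as antecedent and "it" takes "a book"; both are donkey pronouns co-varying with the restrictor.
Strong reading: for every (t,b,s) with assigned(t,b,s), read(s,b).
Restrictor triples: (T1,B1,S1)→read(S1,B1) ✓  (T1,B3,S2)→read(S2,B3) ✗  (T1,B4,S2)→read(S2,B4) ✗  (T1,B5,S2)→read(S2,B5) ✗  (T2,B2,S2)→read(S2,B2) ✓  (T2,B3,S5)→read(S5,B3) ✓  (T2,B5,S1)→read(S1,B5) ✓  (T3,B1,S1)→read(S1,B1) ✓  (T3,B2,S3)→read(S3,B2) ✗  (T3,B2,S4)→read(S4,B2) ✗  (T3,B2,S5)→read(S5,B2) ✓  (T3,B3,S5)→read(S5,B3) ✓  (T3,B4,S1)→read(S1,B4) ✗  (T3,B5,S2)→read(S2,B5) ✗
Counterexamples (restrictor triples failing the scope): 7.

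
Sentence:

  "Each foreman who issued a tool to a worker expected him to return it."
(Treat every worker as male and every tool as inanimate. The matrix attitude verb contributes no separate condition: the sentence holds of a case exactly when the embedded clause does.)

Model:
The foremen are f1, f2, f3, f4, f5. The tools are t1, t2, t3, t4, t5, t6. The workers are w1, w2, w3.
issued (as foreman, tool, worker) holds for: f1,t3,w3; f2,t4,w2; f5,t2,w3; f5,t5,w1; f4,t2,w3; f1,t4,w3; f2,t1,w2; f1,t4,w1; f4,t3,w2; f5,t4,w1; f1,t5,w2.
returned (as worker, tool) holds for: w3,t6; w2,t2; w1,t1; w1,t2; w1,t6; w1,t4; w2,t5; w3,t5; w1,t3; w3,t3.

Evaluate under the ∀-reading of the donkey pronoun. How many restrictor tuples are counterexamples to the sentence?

7

"him" takes "a worker" as antecedent and "it" takes "a tool"; both are donkey pronouns co-varying with the restrictor.
Strong reading: for every (f,t,w) with issued(f,t,w), returned(w,t).
Restrictor triples: (f1,t3,w3)→returned(w3,t3) ✓  (f1,t4,w1)→returned(w1,t4) ✓  (f1,t4,w3)→returned(w3,t4) ✗  (f1,t5,w2)→returned(w2,t5) ✓  (f2,t1,w2)→returned(w2,t1) ✗  (f2,t4,w2)→returned(w2,t4) ✗  (f4,t2,w3)→returned(w3,t2) ✗  (f4,t3,w2)→returned(w2,t3) ✗  (f5,t2,w3)→returned(w3,t2) ✗  (f5,t4,w1)→returned(w1,t4) ✓  (f5,t5,w1)→returned(w1,t5) ✗
Counterexamples (restrictor triples failing the scope): 7.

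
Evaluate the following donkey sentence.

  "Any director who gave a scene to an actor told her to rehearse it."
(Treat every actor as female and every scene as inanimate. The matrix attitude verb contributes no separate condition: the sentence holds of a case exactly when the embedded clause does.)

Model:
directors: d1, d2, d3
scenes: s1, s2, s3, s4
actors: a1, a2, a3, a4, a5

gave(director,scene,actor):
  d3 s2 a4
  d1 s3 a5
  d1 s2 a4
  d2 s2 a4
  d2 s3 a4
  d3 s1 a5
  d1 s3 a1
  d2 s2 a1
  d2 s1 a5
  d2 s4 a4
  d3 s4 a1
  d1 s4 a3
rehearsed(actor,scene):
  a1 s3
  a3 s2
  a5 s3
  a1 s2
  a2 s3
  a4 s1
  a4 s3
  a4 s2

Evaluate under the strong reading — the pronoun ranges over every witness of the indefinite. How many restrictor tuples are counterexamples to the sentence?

"her" takes "an actor" as antecedent and "it" takes "a scene"; both are donkey pronouns co-varying with the restrictor.
Strong reading: for every (d,s,a) with gave(d,s,a), rehearsed(a,s).
Restrictor triples: (d1,s2,a4)→rehearsed(a4,s2) ✓  (d1,s3,a1)→rehearsed(a1,s3) ✓  (d1,s3,a5)→rehearsed(a5,s3) ✓  (d1,s4,a3)→rehearsed(a3,s4) ✗  (d2,s1,a5)→rehearsed(a5,s1) ✗  (d2,s2,a1)→rehearsed(a1,s2) ✓  (d2,s2,a4)→rehearsed(a4,s2) ✓  (d2,s3,a4)→rehearsed(a4,s3) ✓  (d2,s4,a4)→rehearsed(a4,s4) ✗  (d3,s1,a5)→rehearsed(a5,s1) ✗  (d3,s2,a4)→rehearsed(a4,s2) ✓  (d3,s4,a1)→rehearsed(a1,s4) ✗
Counterexamples (restrictor triples failing the scope): 5.

5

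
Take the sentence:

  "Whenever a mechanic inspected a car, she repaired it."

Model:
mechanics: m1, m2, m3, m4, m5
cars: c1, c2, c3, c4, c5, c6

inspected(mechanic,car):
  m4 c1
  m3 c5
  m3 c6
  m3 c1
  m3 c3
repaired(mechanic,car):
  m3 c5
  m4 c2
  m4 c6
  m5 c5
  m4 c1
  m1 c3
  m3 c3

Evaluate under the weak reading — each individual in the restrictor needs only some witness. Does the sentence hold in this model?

True

"it" takes "a car" as antecedent — a donkey pronoun bound across the clause boundary.
Weak reading: every mechanic m with some inspected-car has at least one inspected-car c such that repaired(m,c).
Per mechanic: m3:✓  m4:✓
Every mechanic in the restrictor has a witness.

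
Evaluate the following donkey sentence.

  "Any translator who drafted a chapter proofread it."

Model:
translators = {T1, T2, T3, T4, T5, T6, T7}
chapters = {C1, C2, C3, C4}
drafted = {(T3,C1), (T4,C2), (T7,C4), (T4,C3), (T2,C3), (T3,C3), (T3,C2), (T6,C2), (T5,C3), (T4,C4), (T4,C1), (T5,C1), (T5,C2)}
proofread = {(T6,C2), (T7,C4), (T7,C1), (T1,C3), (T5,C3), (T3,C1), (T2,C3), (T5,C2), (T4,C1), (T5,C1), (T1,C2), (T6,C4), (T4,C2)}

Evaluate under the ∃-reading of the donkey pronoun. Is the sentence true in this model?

"it" takes "a chapter" as antecedent — a donkey pronoun bound across the clause boundary.
Weak reading: every translator t with some drafted-chapter has at least one drafted-chapter c such that proofread(t,c).
Per translator: T2:✓  T3:✓  T4:✓  T5:✓  T6:✓  T7:✓
Every translator in the restrictor has a witness.

True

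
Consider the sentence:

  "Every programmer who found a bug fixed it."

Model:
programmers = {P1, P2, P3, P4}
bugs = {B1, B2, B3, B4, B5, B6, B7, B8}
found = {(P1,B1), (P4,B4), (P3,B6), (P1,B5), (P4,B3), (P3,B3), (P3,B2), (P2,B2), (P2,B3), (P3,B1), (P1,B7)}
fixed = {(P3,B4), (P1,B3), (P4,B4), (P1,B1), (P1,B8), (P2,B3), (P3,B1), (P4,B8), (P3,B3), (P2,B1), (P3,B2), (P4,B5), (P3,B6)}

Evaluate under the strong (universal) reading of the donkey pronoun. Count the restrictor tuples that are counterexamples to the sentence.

"it" takes "a bug" as antecedent — a donkey pronoun bound across the clause boundary.
Strong reading: for every (p,b) with found(p,b), fixed(p,b).
Restrictor pairs: (P1,B1) ✓  (P1,B5) ✗  (P1,B7) ✗  (P2,B2) ✗  (P2,B3) ✓  (P3,B1) ✓  (P3,B2) ✓  (P3,B3) ✓  (P3,B6) ✓  (P4,B3) ✗  (P4,B4) ✓
Counterexamples (restrictor pairs failing the scope): 4.

4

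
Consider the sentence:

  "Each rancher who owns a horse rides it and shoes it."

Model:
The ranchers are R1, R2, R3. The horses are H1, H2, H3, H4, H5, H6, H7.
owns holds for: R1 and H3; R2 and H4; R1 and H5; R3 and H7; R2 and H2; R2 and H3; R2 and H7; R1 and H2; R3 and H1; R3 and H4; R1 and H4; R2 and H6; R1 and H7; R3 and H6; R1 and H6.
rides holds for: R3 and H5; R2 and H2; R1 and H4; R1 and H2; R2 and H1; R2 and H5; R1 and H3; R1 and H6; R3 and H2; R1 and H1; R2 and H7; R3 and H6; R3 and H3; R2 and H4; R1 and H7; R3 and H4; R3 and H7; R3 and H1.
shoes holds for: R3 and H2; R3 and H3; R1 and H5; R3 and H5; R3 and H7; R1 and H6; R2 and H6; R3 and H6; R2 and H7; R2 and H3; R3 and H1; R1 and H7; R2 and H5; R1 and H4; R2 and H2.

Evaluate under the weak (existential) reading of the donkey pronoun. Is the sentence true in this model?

"it" takes "a horse" as antecedent — a donkey pronoun bound across the clause boundary.
Weak reading: every rancher r with some owns-horse has at least one owns-horse h such that rides(r,h) ∧ shoes(r,h).
Per rancher: R1:✓  R2:✓  R3:✓
Every rancher in the restrictor has a witness.

True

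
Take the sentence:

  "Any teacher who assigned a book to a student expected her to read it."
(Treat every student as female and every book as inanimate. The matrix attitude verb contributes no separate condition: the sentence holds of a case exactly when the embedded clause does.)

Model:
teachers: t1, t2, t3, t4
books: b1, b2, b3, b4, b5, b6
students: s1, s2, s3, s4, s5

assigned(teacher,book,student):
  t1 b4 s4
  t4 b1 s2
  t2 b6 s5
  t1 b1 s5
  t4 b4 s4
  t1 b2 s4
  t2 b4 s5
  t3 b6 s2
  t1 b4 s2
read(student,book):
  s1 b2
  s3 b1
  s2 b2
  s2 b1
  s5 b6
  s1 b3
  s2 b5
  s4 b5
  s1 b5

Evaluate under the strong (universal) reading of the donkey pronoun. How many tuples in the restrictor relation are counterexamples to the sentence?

"her" takes "a student" as antecedent and "it" takes "a book"; both are donkey pronouns co-varying with the restrictor.
Strong reading: for every (t,b,s) with assigned(t,b,s), read(s,b).
Restrictor triples: (t1,b1,s5)→read(s5,b1) ✗  (t1,b2,s4)→read(s4,b2) ✗  (t1,b4,s2)→read(s2,b4) ✗  (t1,b4,s4)→read(s4,b4) ✗  (t2,b4,s5)→read(s5,b4) ✗  (t2,b6,s5)→read(s5,b6) ✓  (t3,b6,s2)→read(s2,b6) ✗  (t4,b1,s2)→read(s2,b1) ✓  (t4,b4,s4)→read(s4,b4) ✗
Counterexamples (restrictor triples failing the scope): 7.

7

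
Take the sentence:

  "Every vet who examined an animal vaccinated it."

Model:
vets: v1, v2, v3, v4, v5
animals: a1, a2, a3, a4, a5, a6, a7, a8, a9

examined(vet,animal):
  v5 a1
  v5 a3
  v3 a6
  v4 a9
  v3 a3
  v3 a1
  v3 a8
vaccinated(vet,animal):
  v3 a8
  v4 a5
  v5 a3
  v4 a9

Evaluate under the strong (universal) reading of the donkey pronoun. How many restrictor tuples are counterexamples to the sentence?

4

"it" takes "an animal" as antecedent — a donkey pronoun bound across the clause boundary.
Strong reading: for every (v,a) with examined(v,a), vaccinated(v,a).
Restrictor pairs: (v3,a1) ✗  (v3,a3) ✗  (v3,a6) ✗  (v3,a8) ✓  (v4,a9) ✓  (v5,a1) ✗  (v5,a3) ✓
Counterexamples (restrictor pairs failing the scope): 4.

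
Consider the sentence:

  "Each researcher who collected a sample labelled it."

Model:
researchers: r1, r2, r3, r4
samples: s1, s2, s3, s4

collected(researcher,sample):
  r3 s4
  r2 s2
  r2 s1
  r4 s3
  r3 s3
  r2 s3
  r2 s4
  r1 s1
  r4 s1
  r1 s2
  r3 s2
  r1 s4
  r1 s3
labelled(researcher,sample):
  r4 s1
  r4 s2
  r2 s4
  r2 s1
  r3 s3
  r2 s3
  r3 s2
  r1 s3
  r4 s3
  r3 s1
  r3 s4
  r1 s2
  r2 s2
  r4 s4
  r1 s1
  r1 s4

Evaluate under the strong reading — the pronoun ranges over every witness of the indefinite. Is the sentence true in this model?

"it" takes "a sample" as antecedent — a donkey pronoun bound across the clause boundary.
Strong reading: for every (r,s) with collected(r,s), labelled(r,s).
Restrictor pairs: (r1,s1) ✓  (r1,s2) ✓  (r1,s3) ✓  (r1,s4) ✓  (r2,s1) ✓  (r2,s2) ✓  (r2,s3) ✓  (r2,s4) ✓  (r3,s2) ✓  (r3,s3) ✓  (r3,s4) ✓  (r4,s1) ✓  (r4,s3) ✓
Every restrictor pair satisfies the scope.

True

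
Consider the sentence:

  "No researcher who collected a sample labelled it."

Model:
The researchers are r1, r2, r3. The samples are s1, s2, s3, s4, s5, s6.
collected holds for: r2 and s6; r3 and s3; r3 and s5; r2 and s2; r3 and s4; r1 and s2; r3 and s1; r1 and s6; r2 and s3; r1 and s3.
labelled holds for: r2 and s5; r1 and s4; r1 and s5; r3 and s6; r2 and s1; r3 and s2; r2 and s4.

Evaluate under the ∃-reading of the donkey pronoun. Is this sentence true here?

True

"it" takes "a sample" as antecedent — a donkey pronoun bound across the clause boundary.
Truth condition: for no (r,s) with collected(r,s) does labelled(r,s) hold.
Restrictor pairs — does the scope hold? (r1,s2):fails  (r1,s3):fails  (r1,s6):fails  (r2,s2):fails  (r2,s3):fails  (r2,s6):fails  (r3,s1):fails  (r3,s3):fails  (r3,s4):fails  (r3,s5):fails
Scope holds for no restrictor pair, so the sentence is true.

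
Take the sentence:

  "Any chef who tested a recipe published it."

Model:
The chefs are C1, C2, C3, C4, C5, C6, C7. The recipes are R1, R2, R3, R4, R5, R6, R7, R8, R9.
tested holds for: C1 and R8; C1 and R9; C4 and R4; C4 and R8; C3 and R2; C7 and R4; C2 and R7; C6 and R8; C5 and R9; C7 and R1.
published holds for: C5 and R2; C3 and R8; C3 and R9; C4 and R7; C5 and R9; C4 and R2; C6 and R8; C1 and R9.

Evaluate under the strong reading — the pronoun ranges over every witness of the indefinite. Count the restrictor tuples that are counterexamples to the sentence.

7

"it" takes "a recipe" as antecedent — a donkey pronoun bound across the clause boundary.
Strong reading: for every (c,r) with tested(c,r), published(c,r).
Restrictor pairs: (C1,R8) ✗  (C1,R9) ✓  (C2,R7) ✗  (C3,R2) ✗  (C4,R4) ✗  (C4,R8) ✗  (C5,R9) ✓  (C6,R8) ✓  (C7,R1) ✗  (C7,R4) ✗
Counterexamples (restrictor pairs failing the scope): 7.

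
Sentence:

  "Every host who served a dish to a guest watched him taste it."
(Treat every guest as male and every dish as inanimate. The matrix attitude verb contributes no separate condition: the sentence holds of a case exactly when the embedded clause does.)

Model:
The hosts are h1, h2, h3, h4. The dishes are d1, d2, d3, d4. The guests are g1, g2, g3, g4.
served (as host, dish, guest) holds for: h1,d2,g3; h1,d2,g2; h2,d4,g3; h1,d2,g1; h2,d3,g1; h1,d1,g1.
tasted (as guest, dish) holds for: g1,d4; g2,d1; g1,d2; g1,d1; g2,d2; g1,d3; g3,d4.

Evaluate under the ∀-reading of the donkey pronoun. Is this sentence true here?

False

"him" takes "a guest" as antecedent and "it" takes "a dish"; both are donkey pronouns co-varying with the restrictor.
Strong reading: for every (h,d,g) with served(h,d,g), tasted(g,d).
Restrictor triples: (h1,d1,g1)→tasted(g1,d1) ✓  (h1,d2,g1)→tasted(g1,d2) ✓  (h1,d2,g2)→tasted(g2,d2) ✓  (h1,d2,g3)→tasted(g3,d2) ✗  (h2,d3,g1)→tasted(g1,d3) ✓  (h2,d4,g3)→tasted(g3,d4) ✓
Counterexample: (h1,d2,g3) — tasted(g3,d2) does not hold.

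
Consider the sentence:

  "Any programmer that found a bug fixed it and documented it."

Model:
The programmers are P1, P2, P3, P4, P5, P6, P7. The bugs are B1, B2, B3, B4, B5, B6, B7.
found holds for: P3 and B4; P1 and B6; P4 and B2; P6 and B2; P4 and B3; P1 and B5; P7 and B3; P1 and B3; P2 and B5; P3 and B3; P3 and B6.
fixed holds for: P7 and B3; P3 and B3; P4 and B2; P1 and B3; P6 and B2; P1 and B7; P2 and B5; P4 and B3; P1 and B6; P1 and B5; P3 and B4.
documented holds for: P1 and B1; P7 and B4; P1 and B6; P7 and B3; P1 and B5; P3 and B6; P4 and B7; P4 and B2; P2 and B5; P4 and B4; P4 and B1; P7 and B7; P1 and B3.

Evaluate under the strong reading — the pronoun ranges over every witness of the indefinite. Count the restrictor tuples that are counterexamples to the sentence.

"it" takes "a bug" as antecedent — a donkey pronoun bound across the clause boundary.
Strong reading: for every (p,b) with found(p,b), fixed(p,b) ∧ documented(p,b).
Restrictor pairs: (P1,B3) ✓  (P1,B5) ✓  (P1,B6) ✓  (P2,B5) ✓  (P3,B3) ✗  (P3,B4) ✗  (P3,B6) ✗  (P4,B2) ✓  (P4,B3) ✗  (P6,B2) ✗  (P7,B3) ✓
Counterexamples (restrictor pairs failing the scope): 5.

5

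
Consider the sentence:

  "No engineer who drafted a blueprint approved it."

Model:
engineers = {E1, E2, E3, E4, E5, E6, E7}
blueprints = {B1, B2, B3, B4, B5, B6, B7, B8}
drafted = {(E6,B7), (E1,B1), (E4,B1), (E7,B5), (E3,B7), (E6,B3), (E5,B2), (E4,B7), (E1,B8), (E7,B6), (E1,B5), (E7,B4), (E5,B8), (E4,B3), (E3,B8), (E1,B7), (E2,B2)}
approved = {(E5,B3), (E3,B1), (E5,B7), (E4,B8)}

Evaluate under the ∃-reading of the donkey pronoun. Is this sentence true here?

"it" takes "a blueprint" as antecedent — a donkey pronoun bound across the clause boundary.
Truth condition: for no (e,b) with drafted(e,b) does approved(e,b) hold.
Restrictor pairs — does the scope hold? (E1,B1):fails  (E1,B5):fails  (E1,B7):fails  (E1,B8):fails  (E2,B2):fails  (E3,B7):fails  (E3,B8):fails  (E4,B1):fails  (E4,B3):fails  (E4,B7):fails  (E5,B2):fails  (E5,B8):fails  (E6,B3):fails  (E6,B7):fails  (E7,B4):fails  (E7,B5):fails  (E7,B6):fails
Scope holds for no restrictor pair, so the sentence is true.

True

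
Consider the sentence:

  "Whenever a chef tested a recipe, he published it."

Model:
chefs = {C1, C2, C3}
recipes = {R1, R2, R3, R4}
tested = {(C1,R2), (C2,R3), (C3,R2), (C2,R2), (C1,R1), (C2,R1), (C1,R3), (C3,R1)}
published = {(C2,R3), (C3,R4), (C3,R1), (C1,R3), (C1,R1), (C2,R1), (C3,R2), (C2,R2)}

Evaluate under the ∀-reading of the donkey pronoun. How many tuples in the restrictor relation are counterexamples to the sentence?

"it" takes "a recipe" as antecedent — a donkey pronoun bound across the clause boundary.
Strong reading: for every (c,r) with tested(c,r), published(c,r).
Restrictor pairs: (C1,R1) ✓  (C1,R2) ✗  (C1,R3) ✓  (C2,R1) ✓  (C2,R2) ✓  (C2,R3) ✓  (C3,R1) ✓  (C3,R2) ✓
Counterexamples (restrictor pairs failing the scope): 1.

1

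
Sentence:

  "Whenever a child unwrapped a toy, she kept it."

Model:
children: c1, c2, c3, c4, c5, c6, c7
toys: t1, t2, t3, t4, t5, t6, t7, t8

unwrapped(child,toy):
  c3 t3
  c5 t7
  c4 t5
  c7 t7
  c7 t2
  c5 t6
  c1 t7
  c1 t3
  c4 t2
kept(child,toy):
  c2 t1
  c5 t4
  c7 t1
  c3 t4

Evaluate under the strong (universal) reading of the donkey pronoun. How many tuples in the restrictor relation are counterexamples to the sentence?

"it" takes "a toy" as antecedent — a donkey pronoun bound across the clause boundary.
Strong reading: for every (c,t) with unwrapped(c,t), kept(c,t).
Restrictor pairs: (c1,t3) ✗  (c1,t7) ✗  (c3,t3) ✗  (c4,t2) ✗  (c4,t5) ✗  (c5,t6) ✗  (c5,t7) ✗  (c7,t2) ✗  (c7,t7) ✗
Counterexamples (restrictor pairs failing the scope): 9.

9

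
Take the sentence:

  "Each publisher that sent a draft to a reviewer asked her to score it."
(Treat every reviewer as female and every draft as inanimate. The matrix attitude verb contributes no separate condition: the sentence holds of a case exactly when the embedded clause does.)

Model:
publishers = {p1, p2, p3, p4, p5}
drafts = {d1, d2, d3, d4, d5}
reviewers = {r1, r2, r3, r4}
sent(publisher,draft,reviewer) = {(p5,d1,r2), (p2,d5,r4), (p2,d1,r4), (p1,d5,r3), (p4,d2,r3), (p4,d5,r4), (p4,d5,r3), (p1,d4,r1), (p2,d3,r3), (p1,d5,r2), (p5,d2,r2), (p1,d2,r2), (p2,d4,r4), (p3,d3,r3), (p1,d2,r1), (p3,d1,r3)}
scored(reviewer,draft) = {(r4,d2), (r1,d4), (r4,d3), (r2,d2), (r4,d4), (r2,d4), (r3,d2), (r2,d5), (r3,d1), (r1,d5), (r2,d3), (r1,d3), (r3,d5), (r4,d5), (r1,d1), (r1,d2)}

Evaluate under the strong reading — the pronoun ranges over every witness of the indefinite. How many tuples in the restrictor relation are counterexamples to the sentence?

4

"her" takes "a reviewer" as antecedent and "it" takes "a draft"; both are donkey pronouns co-varying with the restrictor.
Strong reading: for every (p,d,r) with sent(p,d,r), scored(r,d).
Restrictor triples: (p1,d2,r1)→scored(r1,d2) ✓  (p1,d2,r2)→scored(r2,d2) ✓  (p1,d4,r1)→scored(r1,d4) ✓  (p1,d5,r2)→scored(r2,d5) ✓  (p1,d5,r3)→scored(r3,d5) ✓  (p2,d1,r4)→scored(r4,d1) ✗  (p2,d3,r3)→scored(r3,d3) ✗  (p2,d4,r4)→scored(r4,d4) ✓  (p2,d5,r4)→scored(r4,d5) ✓  (p3,d1,r3)→scored(r3,d1) ✓  (p3,d3,r3)→scored(r3,d3) ✗  (p4,d2,r3)→scored(r3,d2) ✓  (p4,d5,r3)→scored(r3,d5) ✓  (p4,d5,r4)→scored(r4,d5) ✓  (p5,d1,r2)→scored(r2,d1) ✗  (p5,d2,r2)→scored(r2,d2) ✓
Counterexamples (restrictor triples failing the scope): 4.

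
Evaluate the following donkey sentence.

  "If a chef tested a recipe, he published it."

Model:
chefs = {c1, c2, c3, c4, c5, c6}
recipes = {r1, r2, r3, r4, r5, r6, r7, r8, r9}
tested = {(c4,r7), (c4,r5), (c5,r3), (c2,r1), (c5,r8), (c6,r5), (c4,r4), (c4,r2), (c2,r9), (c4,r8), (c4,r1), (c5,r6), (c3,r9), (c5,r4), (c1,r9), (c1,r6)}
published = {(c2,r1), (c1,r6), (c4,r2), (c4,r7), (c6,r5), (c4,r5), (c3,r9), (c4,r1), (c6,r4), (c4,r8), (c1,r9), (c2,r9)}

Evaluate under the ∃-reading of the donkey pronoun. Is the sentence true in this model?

False

"it" takes "a recipe" as antecedent — a donkey pronoun bound across the clause boundary.
Weak reading: every chef c with some tested-recipe has at least one tested-recipe r such that published(c,r).
Per chef: c1:✓  c2:✓  c3:✓  c4:✓  c5:✗  c6:✓
c5 has no witness among its tested-recipes.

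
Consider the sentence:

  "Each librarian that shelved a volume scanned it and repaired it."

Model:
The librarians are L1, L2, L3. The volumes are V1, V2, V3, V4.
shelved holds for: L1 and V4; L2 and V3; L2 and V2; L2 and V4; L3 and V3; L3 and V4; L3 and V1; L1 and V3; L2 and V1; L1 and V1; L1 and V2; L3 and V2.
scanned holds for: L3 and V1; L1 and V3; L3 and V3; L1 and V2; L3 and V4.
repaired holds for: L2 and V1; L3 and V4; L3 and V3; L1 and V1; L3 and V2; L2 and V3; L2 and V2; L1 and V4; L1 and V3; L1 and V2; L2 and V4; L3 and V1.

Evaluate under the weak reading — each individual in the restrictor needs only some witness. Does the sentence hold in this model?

"it" takes "a volume" as antecedent — a donkey pronoun bound across the clause boundary.
Weak reading: every librarian l with some shelved-volume has at least one shelved-volume v such that scanned(l,v) ∧ repaired(l,v).
Per librarian: L1:✓  L2:✗  L3:✓
L2 has no witness among its shelved-volumes.

False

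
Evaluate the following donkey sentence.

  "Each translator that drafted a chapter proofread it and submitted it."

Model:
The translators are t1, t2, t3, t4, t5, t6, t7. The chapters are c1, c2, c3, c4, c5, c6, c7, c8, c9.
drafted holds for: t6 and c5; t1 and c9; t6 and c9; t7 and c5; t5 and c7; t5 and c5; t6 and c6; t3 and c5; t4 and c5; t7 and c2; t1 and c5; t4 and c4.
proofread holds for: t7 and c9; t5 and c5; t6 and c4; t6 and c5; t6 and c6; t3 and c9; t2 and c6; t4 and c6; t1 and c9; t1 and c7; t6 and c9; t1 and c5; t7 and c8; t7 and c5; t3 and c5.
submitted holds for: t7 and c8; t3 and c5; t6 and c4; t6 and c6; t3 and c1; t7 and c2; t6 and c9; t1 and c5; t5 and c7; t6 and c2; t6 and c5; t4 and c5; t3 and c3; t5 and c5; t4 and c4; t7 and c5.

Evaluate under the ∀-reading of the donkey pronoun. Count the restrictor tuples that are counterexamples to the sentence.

5

"it" takes "a chapter" as antecedent — a donkey pronoun bound across the clause boundary.
Strong reading: for every (t,c) with drafted(t,c), proofread(t,c) ∧ submitted(t,c).
Restrictor pairs: (t1,c5) ✓  (t1,c9) ✗  (t3,c5) ✓  (t4,c4) ✗  (t4,c5) ✗  (t5,c5) ✓  (t5,c7) ✗  (t6,c5) ✓  (t6,c6) ✓  (t6,c9) ✓  (t7,c2) ✗  (t7,c5) ✓
Counterexamples (restrictor pairs failing the scope): 5.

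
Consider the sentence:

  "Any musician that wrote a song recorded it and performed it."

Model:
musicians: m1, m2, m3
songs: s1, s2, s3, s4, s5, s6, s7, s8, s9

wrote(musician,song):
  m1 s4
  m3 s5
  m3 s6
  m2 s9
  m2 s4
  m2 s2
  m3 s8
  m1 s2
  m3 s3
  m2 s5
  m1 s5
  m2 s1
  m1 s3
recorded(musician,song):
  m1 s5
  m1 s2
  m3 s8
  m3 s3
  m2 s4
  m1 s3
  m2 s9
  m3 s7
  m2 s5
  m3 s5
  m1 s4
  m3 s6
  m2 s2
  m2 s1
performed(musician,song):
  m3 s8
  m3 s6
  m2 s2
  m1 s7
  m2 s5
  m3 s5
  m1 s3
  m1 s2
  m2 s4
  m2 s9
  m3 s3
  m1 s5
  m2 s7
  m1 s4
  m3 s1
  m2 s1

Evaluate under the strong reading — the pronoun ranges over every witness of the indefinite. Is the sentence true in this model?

"it" takes "a song" as antecedent — a donkey pronoun bound across the clause boundary.
Strong reading: for every (m,s) with wrote(m,s), recorded(m,s) ∧ performed(m,s).
Restrictor pairs: (m1,s2) ✓  (m1,s3) ✓  (m1,s4) ✓  (m1,s5) ✓  (m2,s1) ✓  (m2,s2) ✓  (m2,s4) ✓  (m2,s5) ✓  (m2,s9) ✓  (m3,s3) ✓  (m3,s5) ✓  (m3,s6) ✓  (m3,s8) ✓
Every restrictor pair satisfies the scope.

True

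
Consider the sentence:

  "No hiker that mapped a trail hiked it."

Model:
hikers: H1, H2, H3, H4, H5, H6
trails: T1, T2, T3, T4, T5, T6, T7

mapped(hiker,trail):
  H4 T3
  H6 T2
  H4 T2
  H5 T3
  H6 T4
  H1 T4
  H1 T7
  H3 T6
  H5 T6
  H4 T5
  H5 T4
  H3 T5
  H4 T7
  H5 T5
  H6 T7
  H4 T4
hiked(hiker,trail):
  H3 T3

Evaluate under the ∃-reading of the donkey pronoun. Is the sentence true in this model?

True

"it" takes "a trail" as antecedent — a donkey pronoun bound across the clause boundary.
Truth condition: for no (h,t) with mapped(h,t) does hiked(h,t) hold.
Restrictor pairs — does the scope hold? (H1,T4):fails  (H1,T7):fails  (H3,T5):fails  (H3,T6):fails  (H4,T2):fails  (H4,T3):fails  (H4,T4):fails  (H4,T5):fails  (H4,T7):fails  (H5,T3):fails  (H5,T4):fails  (H5,T5):fails  (H5,T6):fails  (H6,T2):fails  (H6,T4):fails  (H6,T7):fails
Scope holds for no restrictor pair, so the sentence is true.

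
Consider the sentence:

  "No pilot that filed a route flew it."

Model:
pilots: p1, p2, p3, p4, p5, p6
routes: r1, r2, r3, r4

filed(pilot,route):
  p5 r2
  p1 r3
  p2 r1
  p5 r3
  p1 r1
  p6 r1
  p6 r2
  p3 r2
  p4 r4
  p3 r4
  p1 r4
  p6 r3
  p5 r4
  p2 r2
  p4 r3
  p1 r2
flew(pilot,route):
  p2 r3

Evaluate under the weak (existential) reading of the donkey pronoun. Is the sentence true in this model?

True

"it" takes "a route" as antecedent — a donkey pronoun bound across the clause boundary.
Truth condition: for no (p,r) with filed(p,r) does flew(p,r) hold.
Restrictor pairs — does the scope hold? (p1,r1):fails  (p1,r2):fails  (p1,r3):fails  (p1,r4):fails  (p2,r1):fails  (p2,r2):fails  (p3,r2):fails  (p3,r4):fails  (p4,r3):fails  (p4,r4):fails  (p5,r2):fails  (p5,r3):fails  (p5,r4):fails  (p6,r1):fails  (p6,r2):fails  (p6,r3):fails
Scope holds for no restrictor pair, so the sentence is true.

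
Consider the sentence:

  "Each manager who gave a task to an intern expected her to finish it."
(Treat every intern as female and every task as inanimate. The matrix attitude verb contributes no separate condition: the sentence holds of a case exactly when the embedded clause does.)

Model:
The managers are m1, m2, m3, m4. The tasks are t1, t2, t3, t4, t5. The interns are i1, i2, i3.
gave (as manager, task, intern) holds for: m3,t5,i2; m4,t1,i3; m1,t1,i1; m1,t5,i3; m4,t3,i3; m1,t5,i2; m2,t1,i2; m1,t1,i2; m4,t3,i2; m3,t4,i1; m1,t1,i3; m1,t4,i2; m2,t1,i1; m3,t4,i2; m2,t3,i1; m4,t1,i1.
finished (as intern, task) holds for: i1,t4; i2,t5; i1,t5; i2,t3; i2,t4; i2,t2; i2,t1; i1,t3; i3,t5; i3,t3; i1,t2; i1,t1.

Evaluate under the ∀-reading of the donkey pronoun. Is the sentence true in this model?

"her" takes "an intern" as antecedent and "it" takes "a task"; both are donkey pronouns co-varying with the restrictor.
Strong reading: for every (m,t,i) with gave(m,t,i), finished(i,t).
Restrictor triples: (m1,t1,i1)→finished(i1,t1) ✓  (m1,t1,i2)→finished(i2,t1) ✓  (m1,t1,i3)→finished(i3,t1) ✗  (m1,t4,i2)→finished(i2,t4) ✓  (m1,t5,i2)→finished(i2,t5) ✓  (m1,t5,i3)→finished(i3,t5) ✓  (m2,t1,i1)→finished(i1,t1) ✓  (m2,t1,i2)→finished(i2,t1) ✓  (m2,t3,i1)→finished(i1,t3) ✓  (m3,t4,i1)→finished(i1,t4) ✓  (m3,t4,i2)→finished(i2,t4) ✓  (m3,t5,i2)→finished(i2,t5) ✓  (m4,t1,i1)→finished(i1,t1) ✓  (m4,t1,i3)→finished(i3,t1) ✗  (m4,t3,i2)→finished(i2,t3) ✓  (m4,t3,i3)→finished(i3,t3) ✓
Counterexample: (m1,t1,i3) — finished(i3,t1) does not hold.

False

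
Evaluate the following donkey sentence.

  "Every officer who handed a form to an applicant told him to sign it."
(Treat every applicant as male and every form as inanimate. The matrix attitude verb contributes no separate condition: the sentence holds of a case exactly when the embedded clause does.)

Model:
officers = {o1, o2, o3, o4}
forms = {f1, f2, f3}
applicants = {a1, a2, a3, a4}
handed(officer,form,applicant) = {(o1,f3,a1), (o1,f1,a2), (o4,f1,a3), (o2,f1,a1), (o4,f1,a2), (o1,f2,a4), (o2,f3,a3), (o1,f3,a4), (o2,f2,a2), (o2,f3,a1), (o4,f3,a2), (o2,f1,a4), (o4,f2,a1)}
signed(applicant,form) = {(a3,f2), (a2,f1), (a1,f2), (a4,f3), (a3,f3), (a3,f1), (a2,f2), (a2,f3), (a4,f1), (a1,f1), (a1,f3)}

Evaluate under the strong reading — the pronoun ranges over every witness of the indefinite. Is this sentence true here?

"him" takes "an applicant" as antecedent and "it" takes "a form"; both are donkey pronouns co-varying with the restrictor.
Strong reading: for every (o,f,a) with handed(o,f,a), signed(a,f).
Restrictor triples: (o1,f1,a2)→signed(a2,f1) ✓  (o1,f2,a4)→signed(a4,f2) ✗  (o1,f3,a1)→signed(a1,f3) ✓  (o1,f3,a4)→signed(a4,f3) ✓  (o2,f1,a1)→signed(a1,f1) ✓  (o2,f1,a4)→signed(a4,f1) ✓  (o2,f2,a2)→signed(a2,f2) ✓  (o2,f3,a1)→signed(a1,f3) ✓  (o2,f3,a3)→signed(a3,f3) ✓  (o4,f1,a2)→signed(a2,f1) ✓  (o4,f1,a3)→signed(a3,f1) ✓  (o4,f2,a1)→signed(a1,f2) ✓  (o4,f3,a2)→signed(a2,f3) ✓
Counterexample: (o1,f2,a4) — signed(a4,f2) does not hold.

False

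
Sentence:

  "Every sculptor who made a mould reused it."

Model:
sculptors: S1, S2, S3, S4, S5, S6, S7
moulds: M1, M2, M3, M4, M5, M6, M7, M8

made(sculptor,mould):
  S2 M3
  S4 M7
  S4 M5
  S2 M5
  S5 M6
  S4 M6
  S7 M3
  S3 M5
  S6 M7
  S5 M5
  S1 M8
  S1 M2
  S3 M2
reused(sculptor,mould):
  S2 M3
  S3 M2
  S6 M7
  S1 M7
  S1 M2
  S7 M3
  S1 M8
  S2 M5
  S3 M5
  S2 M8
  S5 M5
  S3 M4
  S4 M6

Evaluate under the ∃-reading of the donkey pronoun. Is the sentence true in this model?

True

"it" takes "a mould" as antecedent — a donkey pronoun bound across the clause boundary.
Weak reading: every sculptor s with some made-mould has at least one made-mould m such that reused(s,m).
Per sculptor: S1:✓  S2:✓  S3:✓  S4:✓  S5:✓  S6:✓  S7:✓
Every sculptor in the restrictor has a witness.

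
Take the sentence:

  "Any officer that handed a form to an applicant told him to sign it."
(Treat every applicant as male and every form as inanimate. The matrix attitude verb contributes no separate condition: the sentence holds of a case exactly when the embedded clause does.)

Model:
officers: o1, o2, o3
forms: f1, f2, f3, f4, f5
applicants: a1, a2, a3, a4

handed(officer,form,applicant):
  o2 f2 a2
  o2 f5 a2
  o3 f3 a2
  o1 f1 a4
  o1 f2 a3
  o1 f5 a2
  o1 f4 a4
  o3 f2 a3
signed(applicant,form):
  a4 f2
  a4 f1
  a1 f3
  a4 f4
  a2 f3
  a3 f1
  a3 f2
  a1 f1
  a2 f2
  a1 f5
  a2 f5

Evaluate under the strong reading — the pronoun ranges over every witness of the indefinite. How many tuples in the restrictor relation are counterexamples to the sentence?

"him" takes "an applicant" as antecedent and "it" takes "a form"; both are donkey pronouns co-varying with the restrictor.
Strong reading: for every (o,f,a) with handed(o,f,a), signed(a,f).
Restrictor triples: (o1,f1,a4)→signed(a4,f1) ✓  (o1,f2,a3)→signed(a3,f2) ✓  (o1,f4,a4)→signed(a4,f4) ✓  (o1,f5,a2)→signed(a2,f5) ✓  (o2,f2,a2)→signed(a2,f2) ✓  (o2,f5,a2)→signed(a2,f5) ✓  (o3,f2,a3)→signed(a3,f2) ✓  (o3,f3,a2)→signed(a2,f3) ✓
Counterexamples (restrictor triples failing the scope): 0.

0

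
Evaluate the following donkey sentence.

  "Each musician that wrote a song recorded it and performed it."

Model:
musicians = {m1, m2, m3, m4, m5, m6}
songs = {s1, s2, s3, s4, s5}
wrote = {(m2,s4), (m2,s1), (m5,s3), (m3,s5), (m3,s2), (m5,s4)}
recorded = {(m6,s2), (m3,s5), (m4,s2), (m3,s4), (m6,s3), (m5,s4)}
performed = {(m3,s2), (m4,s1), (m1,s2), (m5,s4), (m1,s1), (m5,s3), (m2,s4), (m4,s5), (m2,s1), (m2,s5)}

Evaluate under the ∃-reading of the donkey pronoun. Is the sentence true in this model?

"it" takes "a song" as antecedent — a donkey pronoun bound across the clause boundary.
Weak reading: every musician m with some wrote-song has at least one wrote-song s such that recorded(m,s) ∧ performed(m,s).
Per musician: m2:✗  m3:✗  m5:✓
m2 has no witness among its wrote-songs.

False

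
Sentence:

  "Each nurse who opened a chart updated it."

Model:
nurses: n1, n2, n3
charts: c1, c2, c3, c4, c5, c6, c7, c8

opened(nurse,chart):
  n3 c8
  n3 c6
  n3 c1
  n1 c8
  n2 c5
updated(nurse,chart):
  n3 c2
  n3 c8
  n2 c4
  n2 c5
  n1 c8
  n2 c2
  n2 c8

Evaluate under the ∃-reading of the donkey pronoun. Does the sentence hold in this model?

"it" takes "a chart" as antecedent — a donkey pronoun bound across the clause boundary.
Weak reading: every nurse n with some opened-chart has at least one opened-chart c such that updated(n,c).
Per nurse: n1:✓  n2:✓  n3:✓
Every nurse in the restrictor has a witness.

True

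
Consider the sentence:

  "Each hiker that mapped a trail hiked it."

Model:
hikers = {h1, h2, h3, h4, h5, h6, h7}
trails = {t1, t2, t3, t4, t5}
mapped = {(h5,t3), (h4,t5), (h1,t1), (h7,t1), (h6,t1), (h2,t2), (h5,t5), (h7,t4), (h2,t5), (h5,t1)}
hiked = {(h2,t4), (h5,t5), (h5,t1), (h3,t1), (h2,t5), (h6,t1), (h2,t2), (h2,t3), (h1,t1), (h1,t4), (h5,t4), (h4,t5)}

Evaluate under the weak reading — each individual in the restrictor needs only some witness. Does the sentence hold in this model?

False

"it" takes "a trail" as antecedent — a donkey pronoun bound across the clause boundary.
Weak reading: every hiker h with some mapped-trail has at least one mapped-trail t such that hiked(h,t).
Per hiker: h1:✓  h2:✓  h4:✓  h5:✓  h6:✓  h7:✗
h7 has no witness among its mapped-trails.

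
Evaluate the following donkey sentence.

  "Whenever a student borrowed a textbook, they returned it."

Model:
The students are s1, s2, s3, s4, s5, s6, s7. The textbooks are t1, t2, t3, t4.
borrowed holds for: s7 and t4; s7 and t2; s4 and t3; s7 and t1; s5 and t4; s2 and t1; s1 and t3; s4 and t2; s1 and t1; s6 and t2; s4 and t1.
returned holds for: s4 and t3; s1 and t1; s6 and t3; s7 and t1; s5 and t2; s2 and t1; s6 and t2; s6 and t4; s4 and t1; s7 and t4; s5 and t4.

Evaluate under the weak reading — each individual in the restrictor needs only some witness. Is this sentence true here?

True

"it" takes "a textbook" as antecedent — a donkey pronoun bound across the clause boundary.
Weak reading: every student s with some borrowed-textbook has at least one borrowed-textbook t such that returned(s,t).
Per student: s1:✓  s2:✓  s4:✓  s5:✓  s6:✓  s7:✓
Every student in the restrictor has a witness.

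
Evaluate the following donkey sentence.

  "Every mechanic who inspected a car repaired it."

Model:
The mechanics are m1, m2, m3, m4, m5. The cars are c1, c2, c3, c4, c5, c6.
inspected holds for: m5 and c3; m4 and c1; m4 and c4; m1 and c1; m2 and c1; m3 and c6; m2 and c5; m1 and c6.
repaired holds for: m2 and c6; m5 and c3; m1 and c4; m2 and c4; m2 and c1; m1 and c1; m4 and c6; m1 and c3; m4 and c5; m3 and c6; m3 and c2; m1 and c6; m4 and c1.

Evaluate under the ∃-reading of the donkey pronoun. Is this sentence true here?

"it" takes "a car" as antecedent — a donkey pronoun bound across the clause boundary.
Weak reading: every mechanic m with some inspected-car has at least one inspected-car c such that repaired(m,c).
Per mechanic: m1:✓  m2:✓  m3:✓  m4:✓  m5:✓
Every mechanic in the restrictor has a witness.

True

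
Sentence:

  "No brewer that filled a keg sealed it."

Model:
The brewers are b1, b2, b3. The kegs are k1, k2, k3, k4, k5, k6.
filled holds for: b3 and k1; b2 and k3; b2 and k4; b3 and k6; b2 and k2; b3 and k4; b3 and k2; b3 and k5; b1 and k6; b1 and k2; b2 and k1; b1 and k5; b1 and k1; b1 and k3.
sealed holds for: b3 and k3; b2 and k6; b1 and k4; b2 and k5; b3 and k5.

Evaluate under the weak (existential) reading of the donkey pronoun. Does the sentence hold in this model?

"it" takes "a keg" as antecedent — a donkey pronoun bound across the clause boundary.
Truth condition: for no (b,k) with filled(b,k) does sealed(b,k) hold.
Restrictor pairs — does the scope hold? (b1,k1):fails  (b1,k2):fails  (b1,k3):fails  (b1,k5):fails  (b1,k6):fails  (b2,k1):fails  (b2,k2):fails  (b2,k3):fails  (b2,k4):fails  (b3,k1):fails  (b3,k2):fails  (b3,k4):fails  (b3,k5):holds  (b3,k6):fails
Scope holds for 1 pair(s), so the sentence is false.

False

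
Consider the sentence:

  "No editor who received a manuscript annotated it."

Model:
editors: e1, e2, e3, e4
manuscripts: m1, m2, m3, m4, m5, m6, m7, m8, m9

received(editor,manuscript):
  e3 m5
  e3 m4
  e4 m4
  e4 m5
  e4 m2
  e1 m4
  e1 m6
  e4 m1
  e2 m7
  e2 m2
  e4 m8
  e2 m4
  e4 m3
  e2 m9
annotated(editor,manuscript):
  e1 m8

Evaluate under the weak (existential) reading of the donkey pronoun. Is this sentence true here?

"it" takes "a manuscript" as antecedent — a donkey pronoun bound across the clause boundary.
Truth condition: for no (e,m) with received(e,m) does annotated(e,m) hold.
Restrictor pairs — does the scope hold? (e1,m4):fails  (e1,m6):fails  (e2,m2):fails  (e2,m4):fails  (e2,m7):fails  (e2,m9):fails  (e3,m4):fails  (e3,m5):fails  (e4,m1):fails  (e4,m2):fails  (e4,m3):fails  (e4,m4):fails  (e4,m5):fails  (e4,m8):fails
Scope holds for no restrictor pair, so the sentence is true.

True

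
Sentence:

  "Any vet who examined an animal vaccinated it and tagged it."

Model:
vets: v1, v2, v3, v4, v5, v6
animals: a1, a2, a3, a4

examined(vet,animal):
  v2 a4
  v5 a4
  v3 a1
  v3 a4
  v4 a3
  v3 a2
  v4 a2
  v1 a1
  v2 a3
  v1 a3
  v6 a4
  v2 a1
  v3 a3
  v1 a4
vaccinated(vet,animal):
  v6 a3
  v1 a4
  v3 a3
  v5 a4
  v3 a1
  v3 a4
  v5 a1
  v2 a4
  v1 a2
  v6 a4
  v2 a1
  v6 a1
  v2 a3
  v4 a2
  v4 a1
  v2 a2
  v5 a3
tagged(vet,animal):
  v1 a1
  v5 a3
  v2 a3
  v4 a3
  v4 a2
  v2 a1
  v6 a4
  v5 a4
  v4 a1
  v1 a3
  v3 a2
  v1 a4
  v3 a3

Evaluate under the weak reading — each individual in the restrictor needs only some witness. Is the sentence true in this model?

True

"it" takes "an animal" as antecedent — a donkey pronoun bound across the clause boundary.
Weak reading: every vet v with some examined-animal has at least one examined-animal a such that vaccinated(v,a) ∧ tagged(v,a).
Per vet: v1:✓  v2:✓  v3:✓  v4:✓  v5:✓  v6:✓
Every vet in the restrictor has a witness.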